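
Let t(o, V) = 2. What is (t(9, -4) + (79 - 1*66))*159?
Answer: 2385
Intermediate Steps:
(t(9, -4) + (79 - 1*66))*159 = (2 + (79 - 1*66))*159 = (2 + (79 - 66))*159 = (2 + 13)*159 = 15*159 = 2385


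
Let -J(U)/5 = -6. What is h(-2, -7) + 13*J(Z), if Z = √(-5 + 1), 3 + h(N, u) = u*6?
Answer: 345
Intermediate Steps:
h(N, u) = -3 + 6*u (h(N, u) = -3 + u*6 = -3 + 6*u)
Z = 2*I (Z = √(-4) = 2*I ≈ 2.0*I)
J(U) = 30 (J(U) = -5*(-6) = 30)
h(-2, -7) + 13*J(Z) = (-3 + 6*(-7)) + 13*30 = (-3 - 42) + 390 = -45 + 390 = 345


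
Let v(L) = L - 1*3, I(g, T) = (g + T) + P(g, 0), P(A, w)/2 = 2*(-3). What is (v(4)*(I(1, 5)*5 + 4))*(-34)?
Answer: 884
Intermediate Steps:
P(A, w) = -12 (P(A, w) = 2*(2*(-3)) = 2*(-6) = -12)
I(g, T) = -12 + T + g (I(g, T) = (g + T) - 12 = (T + g) - 12 = -12 + T + g)
v(L) = -3 + L (v(L) = L - 3 = -3 + L)
(v(4)*(I(1, 5)*5 + 4))*(-34) = ((-3 + 4)*((-12 + 5 + 1)*5 + 4))*(-34) = (1*(-6*5 + 4))*(-34) = (1*(-30 + 4))*(-34) = (1*(-26))*(-34) = -26*(-34) = 884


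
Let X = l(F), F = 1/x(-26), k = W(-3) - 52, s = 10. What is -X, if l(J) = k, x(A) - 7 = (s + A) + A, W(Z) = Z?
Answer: 55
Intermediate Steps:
x(A) = 17 + 2*A (x(A) = 7 + ((10 + A) + A) = 7 + (10 + 2*A) = 17 + 2*A)
k = -55 (k = -3 - 52 = -55)
F = -1/35 (F = 1/(17 + 2*(-26)) = 1/(17 - 52) = 1/(-35) = -1/35 ≈ -0.028571)
l(J) = -55
X = -55
-X = -1*(-55) = 55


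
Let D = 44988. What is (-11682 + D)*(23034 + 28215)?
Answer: 1706899194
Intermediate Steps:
(-11682 + D)*(23034 + 28215) = (-11682 + 44988)*(23034 + 28215) = 33306*51249 = 1706899194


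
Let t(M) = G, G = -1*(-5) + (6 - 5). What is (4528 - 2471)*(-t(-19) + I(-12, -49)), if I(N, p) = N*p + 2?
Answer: 1201288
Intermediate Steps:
G = 6 (G = 5 + 1 = 6)
t(M) = 6
I(N, p) = 2 + N*p
(4528 - 2471)*(-t(-19) + I(-12, -49)) = (4528 - 2471)*(-1*6 + (2 - 12*(-49))) = 2057*(-6 + (2 + 588)) = 2057*(-6 + 590) = 2057*584 = 1201288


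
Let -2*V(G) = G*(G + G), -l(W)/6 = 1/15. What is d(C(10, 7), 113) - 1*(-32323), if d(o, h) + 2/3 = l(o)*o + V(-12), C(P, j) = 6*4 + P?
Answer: 482471/15 ≈ 32165.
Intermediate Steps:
C(P, j) = 24 + P
l(W) = -⅖ (l(W) = -6/15 = -6*1/15 = -⅖)
V(G) = -G² (V(G) = -G*(G + G)/2 = -G*2*G/2 = -G²)
d(o, h) = -434/3 - 2*o/5 (d(o, h) = -⅔ + (-2*o/5 - 1*(-12)²) = -⅔ + (-2*o/5 - 1*144) = -⅔ + (-2*o/5 - 144) = -⅔ + (-144 - 2*o/5) = -434/3 - 2*o/5)
d(C(10, 7), 113) - 1*(-32323) = (-434/3 - 2*(24 + 10)/5) - 1*(-32323) = (-434/3 - ⅖*34) + 32323 = (-434/3 - 68/5) + 32323 = -2374/15 + 32323 = 482471/15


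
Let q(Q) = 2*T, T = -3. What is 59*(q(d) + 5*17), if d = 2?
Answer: 4661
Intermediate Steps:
q(Q) = -6 (q(Q) = 2*(-3) = -6)
59*(q(d) + 5*17) = 59*(-6 + 5*17) = 59*(-6 + 85) = 59*79 = 4661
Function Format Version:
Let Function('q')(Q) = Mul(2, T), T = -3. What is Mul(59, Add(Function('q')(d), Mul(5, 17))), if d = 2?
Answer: 4661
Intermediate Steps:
Function('q')(Q) = -6 (Function('q')(Q) = Mul(2, -3) = -6)
Mul(59, Add(Function('q')(d), Mul(5, 17))) = Mul(59, Add(-6, Mul(5, 17))) = Mul(59, Add(-6, 85)) = Mul(59, 79) = 4661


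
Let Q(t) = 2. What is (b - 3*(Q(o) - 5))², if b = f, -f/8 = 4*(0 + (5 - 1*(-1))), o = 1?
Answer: 33489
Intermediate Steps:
f = -192 (f = -32*(0 + (5 - 1*(-1))) = -32*(0 + (5 + 1)) = -32*(0 + 6) = -32*6 = -8*24 = -192)
b = -192
(b - 3*(Q(o) - 5))² = (-192 - 3*(2 - 5))² = (-192 - 3*(-3))² = (-192 + 9)² = (-183)² = 33489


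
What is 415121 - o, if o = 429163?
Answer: -14042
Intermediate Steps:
415121 - o = 415121 - 1*429163 = 415121 - 429163 = -14042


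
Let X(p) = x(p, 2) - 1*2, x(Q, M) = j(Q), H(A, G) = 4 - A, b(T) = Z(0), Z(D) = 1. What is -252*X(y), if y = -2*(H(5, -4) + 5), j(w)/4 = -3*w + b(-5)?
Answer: -24696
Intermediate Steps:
b(T) = 1
j(w) = 4 - 12*w (j(w) = 4*(-3*w + 1) = 4*(1 - 3*w) = 4 - 12*w)
x(Q, M) = 4 - 12*Q
y = -8 (y = -2*((4 - 1*5) + 5) = -2*((4 - 5) + 5) = -2*(-1 + 5) = -2*4 = -8)
X(p) = 2 - 12*p (X(p) = (4 - 12*p) - 1*2 = (4 - 12*p) - 2 = 2 - 12*p)
-252*X(y) = -252*(2 - 12*(-8)) = -252*(2 + 96) = -252*98 = -24696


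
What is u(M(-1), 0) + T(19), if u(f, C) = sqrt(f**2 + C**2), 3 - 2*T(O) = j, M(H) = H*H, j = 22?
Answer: -17/2 ≈ -8.5000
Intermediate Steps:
M(H) = H**2
T(O) = -19/2 (T(O) = 3/2 - 1/2*22 = 3/2 - 11 = -19/2)
u(f, C) = sqrt(C**2 + f**2)
u(M(-1), 0) + T(19) = sqrt(0**2 + ((-1)**2)**2) - 19/2 = sqrt(0 + 1**2) - 19/2 = sqrt(0 + 1) - 19/2 = sqrt(1) - 19/2 = 1 - 19/2 = -17/2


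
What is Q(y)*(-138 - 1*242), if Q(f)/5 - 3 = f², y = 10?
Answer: -195700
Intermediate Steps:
Q(f) = 15 + 5*f²
Q(y)*(-138 - 1*242) = (15 + 5*10²)*(-138 - 1*242) = (15 + 5*100)*(-138 - 242) = (15 + 500)*(-380) = 515*(-380) = -195700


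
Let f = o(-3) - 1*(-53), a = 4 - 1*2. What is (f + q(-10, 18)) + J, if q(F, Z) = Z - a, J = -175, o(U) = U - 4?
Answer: -113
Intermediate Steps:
o(U) = -4 + U
a = 2 (a = 4 - 2 = 2)
f = 46 (f = (-4 - 3) - 1*(-53) = -7 + 53 = 46)
q(F, Z) = -2 + Z (q(F, Z) = Z - 1*2 = Z - 2 = -2 + Z)
(f + q(-10, 18)) + J = (46 + (-2 + 18)) - 175 = (46 + 16) - 175 = 62 - 175 = -113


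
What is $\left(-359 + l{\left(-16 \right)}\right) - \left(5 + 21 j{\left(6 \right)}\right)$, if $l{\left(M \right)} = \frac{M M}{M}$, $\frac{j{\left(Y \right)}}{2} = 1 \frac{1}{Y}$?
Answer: $-387$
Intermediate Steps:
$j{\left(Y \right)} = \frac{2}{Y}$ ($j{\left(Y \right)} = 2 \cdot 1 \frac{1}{Y} = \frac{2}{Y}$)
$l{\left(M \right)} = M$ ($l{\left(M \right)} = \frac{M^{2}}{M} = M$)
$\left(-359 + l{\left(-16 \right)}\right) - \left(5 + 21 j{\left(6 \right)}\right) = \left(-359 - 16\right) - \left(5 + 21 \cdot \frac{2}{6}\right) = -375 - \left(5 + 21 \cdot 2 \cdot \frac{1}{6}\right) = -375 - 12 = -387$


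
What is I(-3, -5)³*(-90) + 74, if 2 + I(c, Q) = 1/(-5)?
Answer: 25808/25 ≈ 1032.3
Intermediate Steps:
I(c, Q) = -11/5 (I(c, Q) = -2 + 1/(-5) = -2 - ⅕ = -11/5)
I(-3, -5)³*(-90) + 74 = (-11/5)³*(-90) + 74 = -1331/125*(-90) + 74 = 23958/25 + 74 = 25808/25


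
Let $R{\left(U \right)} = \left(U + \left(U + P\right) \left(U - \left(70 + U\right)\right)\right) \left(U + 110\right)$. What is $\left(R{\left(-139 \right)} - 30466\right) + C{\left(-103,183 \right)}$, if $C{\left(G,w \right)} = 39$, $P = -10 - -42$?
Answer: $-243606$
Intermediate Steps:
$P = 32$ ($P = -10 + 42 = 32$)
$R{\left(U \right)} = \left(-2240 - 69 U\right) \left(110 + U\right)$ ($R{\left(U \right)} = \left(U + \left(U + 32\right) \left(U - \left(70 + U\right)\right)\right) \left(U + 110\right) = \left(U + \left(32 + U\right) \left(-70\right)\right) \left(110 + U\right) = \left(U - \left(2240 + 70 U\right)\right) \left(110 + U\right) = \left(-2240 - 69 U\right) \left(110 + U\right)$)
$\left(R{\left(-139 \right)} - 30466\right) + C{\left(-103,183 \right)} = \left(\left(-246400 - -1366370 - 69 \left(-139\right)^{2}\right) - 30466\right) + 39 = \left(\left(-246400 + 1366370 - 1333149\right) - 30466\right) + 39 = \left(-213179 - 30466\right) + 39 = -243645 + 39 = -243606$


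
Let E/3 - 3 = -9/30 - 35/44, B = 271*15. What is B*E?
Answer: 1021941/44 ≈ 23226.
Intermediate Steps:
B = 4065
E = 1257/220 (E = 9 + 3*(-9/30 - 35/44) = 9 + 3*(-9*1/30 - 35*1/44) = 9 + 3*(-3/10 - 35/44) = 9 + 3*(-241/220) = 9 - 723/220 = 1257/220 ≈ 5.7136)
B*E = 4065*(1257/220) = 1021941/44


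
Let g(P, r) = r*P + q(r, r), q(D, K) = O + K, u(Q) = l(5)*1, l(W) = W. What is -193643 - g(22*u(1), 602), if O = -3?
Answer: -260462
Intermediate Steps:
u(Q) = 5 (u(Q) = 5*1 = 5)
q(D, K) = -3 + K
g(P, r) = -3 + r + P*r (g(P, r) = r*P + (-3 + r) = P*r + (-3 + r) = -3 + r + P*r)
-193643 - g(22*u(1), 602) = -193643 - (-3 + 602 + (22*5)*602) = -193643 - (-3 + 602 + 110*602) = -193643 - (-3 + 602 + 66220) = -193643 - 1*66819 = -193643 - 66819 = -260462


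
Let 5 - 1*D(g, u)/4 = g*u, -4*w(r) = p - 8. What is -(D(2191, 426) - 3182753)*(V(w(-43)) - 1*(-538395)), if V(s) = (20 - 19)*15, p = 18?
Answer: 3723749626770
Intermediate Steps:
w(r) = -5/2 (w(r) = -(18 - 8)/4 = -¼*10 = -5/2)
V(s) = 15 (V(s) = 1*15 = 15)
D(g, u) = 20 - 4*g*u
-(D(2191, 426) - 3182753)*(V(w(-43)) - 1*(-538395)) = -((20 - 4*2191*426) - 3182753)*(15 - 1*(-538395)) = -((20 - 3733464) - 3182753)*(15 + 538395) = -(-3733444 - 3182753)*538410 = -(-6916197)*538410 = -1*(-3723749626770) = 3723749626770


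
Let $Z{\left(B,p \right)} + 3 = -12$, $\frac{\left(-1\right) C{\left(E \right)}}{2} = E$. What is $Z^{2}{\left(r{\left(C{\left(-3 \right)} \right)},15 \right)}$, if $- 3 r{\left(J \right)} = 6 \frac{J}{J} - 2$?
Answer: $225$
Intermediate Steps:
$C{\left(E \right)} = - 2 E$
$r{\left(J \right)} = - \frac{4}{3}$ ($r{\left(J \right)} = - \frac{6 \frac{J}{J} - 2}{3} = - \frac{6 \cdot 1 - 2}{3} = - \frac{6 - 2}{3} = \left(- \frac{1}{3}\right) 4 = - \frac{4}{3}$)
$Z{\left(B,p \right)} = -15$ ($Z{\left(B,p \right)} = -3 - 12 = -15$)
$Z^{2}{\left(r{\left(C{\left(-3 \right)} \right)},15 \right)} = \left(-15\right)^{2} = 225$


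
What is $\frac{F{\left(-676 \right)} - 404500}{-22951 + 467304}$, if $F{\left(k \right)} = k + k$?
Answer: $- \frac{405852}{444353} \approx -0.91335$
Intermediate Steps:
$F{\left(k \right)} = 2 k$
$\frac{F{\left(-676 \right)} - 404500}{-22951 + 467304} = \frac{2 \left(-676\right) - 404500}{-22951 + 467304} = \frac{-1352 - 404500}{444353} = \left(-405852\right) \frac{1}{444353} = - \frac{405852}{444353}$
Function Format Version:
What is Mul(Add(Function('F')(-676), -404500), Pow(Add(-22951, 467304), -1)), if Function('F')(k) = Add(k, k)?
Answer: Rational(-405852, 444353) ≈ -0.91335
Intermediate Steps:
Function('F')(k) = Mul(2, k)
Mul(Add(Function('F')(-676), -404500), Pow(Add(-22951, 467304), -1)) = Mul(Add(Mul(2, -676), -404500), Pow(Add(-22951, 467304), -1)) = Mul(Add(-1352, -404500), Pow(444353, -1)) = Mul(-405852, Rational(1, 444353)) = Rational(-405852, 444353)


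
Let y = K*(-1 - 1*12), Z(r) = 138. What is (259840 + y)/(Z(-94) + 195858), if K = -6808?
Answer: 87086/48999 ≈ 1.7773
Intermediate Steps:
y = 88504 (y = -6808*(-1 - 1*12) = -6808*(-1 - 12) = -6808*(-13) = 88504)
(259840 + y)/(Z(-94) + 195858) = (259840 + 88504)/(138 + 195858) = 348344/195996 = 348344*(1/195996) = 87086/48999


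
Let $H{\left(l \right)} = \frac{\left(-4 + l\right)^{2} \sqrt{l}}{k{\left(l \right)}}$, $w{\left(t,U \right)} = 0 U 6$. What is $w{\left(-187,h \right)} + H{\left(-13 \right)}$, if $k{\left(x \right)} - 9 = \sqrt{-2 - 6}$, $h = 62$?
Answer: $\frac{289 \sqrt{13}}{- 9 i + 2 \sqrt{2}} \approx 33.115 + 105.37 i$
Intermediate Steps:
$k{\left(x \right)} = 9 + 2 i \sqrt{2}$ ($k{\left(x \right)} = 9 + \sqrt{-2 - 6} = 9 + \sqrt{-8} = 9 + 2 i \sqrt{2}$)
$w{\left(t,U \right)} = 0$ ($w{\left(t,U \right)} = 0 \cdot 6 = 0$)
$H{\left(l \right)} = \frac{\sqrt{l} \left(-4 + l\right)^{2}}{9 + 2 i \sqrt{2}}$ ($H{\left(l \right)} = \frac{\left(-4 + l\right)^{2} \sqrt{l}}{9 + 2 i \sqrt{2}} = \frac{\sqrt{l} \left(-4 + l\right)^{2}}{9 + 2 i \sqrt{2}}$)
$w{\left(-187,h \right)} + H{\left(-13 \right)} = 0 + \frac{\sqrt{-13} \left(-4 - 13\right)^{2}}{9 + 2 i \sqrt{2}} = 0 + \frac{i \sqrt{13} \left(-17\right)^{2}}{9 + 2 i \sqrt{2}} = 0 + i \sqrt{13} \cdot 289 \frac{1}{9 + 2 i \sqrt{2}} = 0 + \frac{289 i \sqrt{13}}{9 + 2 i \sqrt{2}} = \frac{289 i \sqrt{13}}{9 + 2 i \sqrt{2}}$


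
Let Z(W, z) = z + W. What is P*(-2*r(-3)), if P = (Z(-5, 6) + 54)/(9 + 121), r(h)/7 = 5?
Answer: -385/13 ≈ -29.615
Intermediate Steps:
r(h) = 35 (r(h) = 7*5 = 35)
Z(W, z) = W + z
P = 11/26 (P = ((-5 + 6) + 54)/(9 + 121) = (1 + 54)/130 = 55*(1/130) = 11/26 ≈ 0.42308)
P*(-2*r(-3)) = 11*(-2*35)/26 = (11/26)*(-70) = -385/13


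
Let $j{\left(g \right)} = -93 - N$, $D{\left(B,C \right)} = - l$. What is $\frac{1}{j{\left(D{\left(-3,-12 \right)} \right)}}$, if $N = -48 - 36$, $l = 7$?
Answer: $- \frac{1}{9} \approx -0.11111$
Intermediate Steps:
$N = -84$ ($N = -48 - 36 = -84$)
$D{\left(B,C \right)} = -7$ ($D{\left(B,C \right)} = \left(-1\right) 7 = -7$)
$j{\left(g \right)} = -9$ ($j{\left(g \right)} = -93 - -84 = -93 + 84 = -9$)
$\frac{1}{j{\left(D{\left(-3,-12 \right)} \right)}} = \frac{1}{-9} = - \frac{1}{9}$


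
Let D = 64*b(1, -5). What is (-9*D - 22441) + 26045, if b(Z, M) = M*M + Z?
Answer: -11372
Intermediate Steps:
b(Z, M) = Z + M² (b(Z, M) = M² + Z = Z + M²)
D = 1664 (D = 64*(1 + (-5)²) = 64*(1 + 25) = 64*26 = 1664)
(-9*D - 22441) + 26045 = (-9*1664 - 22441) + 26045 = (-14976 - 22441) + 26045 = -37417 + 26045 = -11372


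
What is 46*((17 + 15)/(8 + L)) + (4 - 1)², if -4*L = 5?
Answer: 6131/27 ≈ 227.07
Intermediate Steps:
L = -5/4 (L = -¼*5 = -5/4 ≈ -1.2500)
46*((17 + 15)/(8 + L)) + (4 - 1)² = 46*((17 + 15)/(8 - 5/4)) + (4 - 1)² = 46*(32/(27/4)) + 3² = 46*(32*(4/27)) + 9 = 46*(128/27) + 9 = 5888/27 + 9 = 6131/27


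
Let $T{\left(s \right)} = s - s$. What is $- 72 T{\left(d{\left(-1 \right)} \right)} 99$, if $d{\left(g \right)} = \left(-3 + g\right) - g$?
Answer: $0$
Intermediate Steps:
$d{\left(g \right)} = -3$
$T{\left(s \right)} = 0$
$- 72 T{\left(d{\left(-1 \right)} \right)} 99 = \left(-72\right) 0 \cdot 99 = 0 \cdot 99 = 0$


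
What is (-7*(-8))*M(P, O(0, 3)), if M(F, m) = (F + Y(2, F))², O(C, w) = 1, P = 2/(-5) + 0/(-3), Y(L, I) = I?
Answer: 896/25 ≈ 35.840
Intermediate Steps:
P = -⅖ (P = 2*(-⅕) + 0*(-⅓) = -⅖ + 0 = -⅖ ≈ -0.40000)
M(F, m) = 4*F² (M(F, m) = (F + F)² = (2*F)² = 4*F²)
(-7*(-8))*M(P, O(0, 3)) = (-7*(-8))*(4*(-⅖)²) = 56*(4*(4/25)) = 56*(16/25) = 896/25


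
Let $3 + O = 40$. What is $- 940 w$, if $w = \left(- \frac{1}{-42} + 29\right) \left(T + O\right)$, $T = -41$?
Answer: $\frac{2291720}{21} \approx 1.0913 \cdot 10^{5}$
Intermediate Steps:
$O = 37$ ($O = -3 + 40 = 37$)
$w = - \frac{2438}{21}$ ($w = \left(- \frac{1}{-42} + 29\right) \left(-41 + 37\right) = \left(\left(-1\right) \left(- \frac{1}{42}\right) + 29\right) \left(-4\right) = \left(\frac{1}{42} + 29\right) \left(-4\right) = \frac{1219}{42} \left(-4\right) = - \frac{2438}{21} \approx -116.1$)
$- 940 w = \left(-940\right) \left(- \frac{2438}{21}\right) = \frac{2291720}{21}$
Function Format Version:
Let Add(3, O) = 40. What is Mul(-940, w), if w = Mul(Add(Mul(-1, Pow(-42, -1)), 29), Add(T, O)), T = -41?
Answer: Rational(2291720, 21) ≈ 1.0913e+5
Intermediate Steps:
O = 37 (O = Add(-3, 40) = 37)
w = Rational(-2438, 21) (w = Mul(Add(Mul(-1, Pow(-42, -1)), 29), Add(-41, 37)) = Mul(Add(Mul(-1, Rational(-1, 42)), 29), -4) = Mul(Add(Rational(1, 42), 29), -4) = Mul(Rational(1219, 42), -4) = Rational(-2438, 21) ≈ -116.10)
Mul(-940, w) = Mul(-940, Rational(-2438, 21)) = Rational(2291720, 21)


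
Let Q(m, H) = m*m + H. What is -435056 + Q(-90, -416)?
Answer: -427372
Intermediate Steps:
Q(m, H) = H + m² (Q(m, H) = m² + H = H + m²)
-435056 + Q(-90, -416) = -435056 + (-416 + (-90)²) = -435056 + (-416 + 8100) = -435056 + 7684 = -427372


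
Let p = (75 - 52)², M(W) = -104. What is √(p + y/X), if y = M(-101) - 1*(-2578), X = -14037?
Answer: √104198040663/14037 ≈ 22.996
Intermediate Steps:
y = 2474 (y = -104 - 1*(-2578) = -104 + 2578 = 2474)
p = 529 (p = 23² = 529)
√(p + y/X) = √(529 + 2474/(-14037)) = √(529 + 2474*(-1/14037)) = √(529 - 2474/14037) = √(7423099/14037) = √104198040663/14037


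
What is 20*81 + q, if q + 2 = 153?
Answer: 1771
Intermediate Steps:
q = 151 (q = -2 + 153 = 151)
20*81 + q = 20*81 + 151 = 1620 + 151 = 1771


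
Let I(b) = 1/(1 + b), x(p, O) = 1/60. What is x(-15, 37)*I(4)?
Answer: 1/300 ≈ 0.0033333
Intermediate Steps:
x(p, O) = 1/60
x(-15, 37)*I(4) = 1/(60*(1 + 4)) = (1/60)/5 = (1/60)*(⅕) = 1/300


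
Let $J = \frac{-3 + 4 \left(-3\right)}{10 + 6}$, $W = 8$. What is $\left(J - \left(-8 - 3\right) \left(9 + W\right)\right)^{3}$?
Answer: $\frac{26383748833}{4096} \approx 6.4413 \cdot 10^{6}$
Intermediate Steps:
$J = - \frac{15}{16}$ ($J = \frac{-3 - 12}{16} = \left(-15\right) \frac{1}{16} = - \frac{15}{16} \approx -0.9375$)
$\left(J - \left(-8 - 3\right) \left(9 + W\right)\right)^{3} = \left(- \frac{15}{16} - \left(-8 - 3\right) \left(9 + 8\right)\right)^{3} = \left(- \frac{15}{16} - \left(-11\right) 17\right)^{3} = \left(- \frac{15}{16} - -187\right)^{3} = \left(- \frac{15}{16} + 187\right)^{3} = \left(\frac{2977}{16}\right)^{3} = \frac{26383748833}{4096}$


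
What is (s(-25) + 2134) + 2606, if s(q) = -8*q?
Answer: 4940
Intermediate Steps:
(s(-25) + 2134) + 2606 = (-8*(-25) + 2134) + 2606 = (200 + 2134) + 2606 = 2334 + 2606 = 4940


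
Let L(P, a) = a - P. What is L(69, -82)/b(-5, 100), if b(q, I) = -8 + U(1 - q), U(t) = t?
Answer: 151/2 ≈ 75.500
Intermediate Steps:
b(q, I) = -7 - q (b(q, I) = -8 + (1 - q) = -7 - q)
L(69, -82)/b(-5, 100) = (-82 - 1*69)/(-7 - 1*(-5)) = (-82 - 69)/(-7 + 5) = -151/(-2) = -151*(-½) = 151/2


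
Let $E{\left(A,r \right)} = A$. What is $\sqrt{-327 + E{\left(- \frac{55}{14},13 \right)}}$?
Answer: $\frac{i \sqrt{64862}}{14} \approx 18.191 i$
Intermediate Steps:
$\sqrt{-327 + E{\left(- \frac{55}{14},13 \right)}} = \sqrt{-327 - \frac{55}{14}} = \sqrt{- \frac{4633}{14}} = \frac{i \sqrt{64862}}{14}$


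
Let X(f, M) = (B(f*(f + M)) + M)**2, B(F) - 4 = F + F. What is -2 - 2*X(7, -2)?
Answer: -10370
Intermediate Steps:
B(F) = 4 + 2*F (B(F) = 4 + (F + F) = 4 + 2*F)
X(f, M) = (4 + M + 2*f*(M + f))**2 (X(f, M) = ((4 + 2*(f*(f + M))) + M)**2 = ((4 + 2*(f*(M + f))) + M)**2 = ((4 + 2*f*(M + f)) + M)**2 = (4 + M + 2*f*(M + f))**2)
-2 - 2*X(7, -2) = -2 - 2*(4 - 2 + 2*7*(-2 + 7))**2 = -2 - 2*(4 - 2 + 2*7*5)**2 = -2 - 2*(4 - 2 + 70)**2 = -2 - 2*72**2 = -2 - 2*5184 = -2 - 10368 = -10370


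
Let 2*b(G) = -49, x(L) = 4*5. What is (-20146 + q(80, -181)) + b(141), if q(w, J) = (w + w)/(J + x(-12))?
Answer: -6495221/322 ≈ -20172.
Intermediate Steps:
x(L) = 20
b(G) = -49/2 (b(G) = (½)*(-49) = -49/2)
q(w, J) = 2*w/(20 + J) (q(w, J) = (w + w)/(J + 20) = (2*w)/(20 + J) = 2*w/(20 + J))
(-20146 + q(80, -181)) + b(141) = (-20146 + 2*80/(20 - 181)) - 49/2 = (-20146 + 2*80/(-161)) - 49/2 = (-20146 + 2*80*(-1/161)) - 49/2 = (-20146 - 160/161) - 49/2 = -3243666/161 - 49/2 = -6495221/322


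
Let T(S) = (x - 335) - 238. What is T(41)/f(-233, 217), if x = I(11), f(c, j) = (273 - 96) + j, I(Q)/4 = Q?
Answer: -529/394 ≈ -1.3426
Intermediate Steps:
I(Q) = 4*Q
f(c, j) = 177 + j
x = 44 (x = 4*11 = 44)
T(S) = -529 (T(S) = (44 - 335) - 238 = -291 - 238 = -529)
T(41)/f(-233, 217) = -529/(177 + 217) = -529/394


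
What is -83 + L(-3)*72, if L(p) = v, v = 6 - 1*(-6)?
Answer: 781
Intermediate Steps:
v = 12 (v = 6 + 6 = 12)
L(p) = 12
-83 + L(-3)*72 = -83 + 12*72 = -83 + 864 = 781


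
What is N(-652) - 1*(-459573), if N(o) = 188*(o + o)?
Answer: 214421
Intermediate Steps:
N(o) = 376*o (N(o) = 188*(2*o) = 376*o)
N(-652) - 1*(-459573) = 376*(-652) - 1*(-459573) = -245152 + 459573 = 214421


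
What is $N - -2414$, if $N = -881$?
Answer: $1533$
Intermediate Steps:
$N - -2414 = -881 - -2414 = -881 + 2414 = 1533$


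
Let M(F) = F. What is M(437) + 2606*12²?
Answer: 375701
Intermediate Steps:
M(437) + 2606*12² = 437 + 2606*12² = 437 + 2606*144 = 437 + 375264 = 375701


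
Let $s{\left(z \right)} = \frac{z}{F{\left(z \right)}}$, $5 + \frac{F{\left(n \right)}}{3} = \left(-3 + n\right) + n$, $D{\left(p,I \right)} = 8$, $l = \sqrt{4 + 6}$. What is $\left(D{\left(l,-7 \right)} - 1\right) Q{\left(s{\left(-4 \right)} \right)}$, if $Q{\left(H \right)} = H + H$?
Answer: $\frac{7}{6} \approx 1.1667$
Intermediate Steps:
$l = \sqrt{10} \approx 3.1623$
$F{\left(n \right)} = -24 + 6 n$ ($F{\left(n \right)} = -15 + 3 \left(\left(-3 + n\right) + n\right) = -15 + 3 \left(-3 + 2 n\right) = -15 + \left(-9 + 6 n\right) = -24 + 6 n$)
$s{\left(z \right)} = \frac{z}{-24 + 6 z}$
$Q{\left(H \right)} = 2 H$
$\left(D{\left(l,-7 \right)} - 1\right) Q{\left(s{\left(-4 \right)} \right)} = \left(8 - 1\right) 2 \cdot \frac{1}{6} \left(-4\right) \frac{1}{-4 - 4} = 7 \cdot 2 \cdot \frac{1}{6} \left(-4\right) \frac{1}{-8} = 7 \cdot 2 \cdot \frac{1}{6} \left(-4\right) \left(- \frac{1}{8}\right) = 7 \cdot 2 \cdot \frac{1}{12} = 7 \cdot \frac{1}{6} = \frac{7}{6}$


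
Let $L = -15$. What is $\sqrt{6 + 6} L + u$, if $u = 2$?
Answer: $2 - 30 \sqrt{3} \approx -49.962$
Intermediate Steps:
$\sqrt{6 + 6} L + u = \sqrt{6 + 6} \left(-15\right) + 2 = \sqrt{12} \left(-15\right) + 2 = 2 \sqrt{3} \left(-15\right) + 2 = - 30 \sqrt{3} + 2 = 2 - 30 \sqrt{3}$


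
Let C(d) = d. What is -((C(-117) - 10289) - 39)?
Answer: 10445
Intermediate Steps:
-((C(-117) - 10289) - 39) = -((-117 - 10289) - 39) = -(-10406 - 39) = -1*(-10445) = 10445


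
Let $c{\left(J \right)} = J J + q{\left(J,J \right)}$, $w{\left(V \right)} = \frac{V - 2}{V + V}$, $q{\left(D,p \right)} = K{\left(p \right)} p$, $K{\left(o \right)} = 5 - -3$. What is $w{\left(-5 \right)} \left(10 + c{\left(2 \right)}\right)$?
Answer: $21$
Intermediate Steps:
$K{\left(o \right)} = 8$ ($K{\left(o \right)} = 5 + 3 = 8$)
$q{\left(D,p \right)} = 8 p$
$w{\left(V \right)} = \frac{-2 + V}{2 V}$
$c{\left(J \right)} = J^{2} + 8 J$ ($c{\left(J \right)} = J J + 8 J = J^{2} + 8 J$)
$w{\left(-5 \right)} \left(10 + c{\left(2 \right)}\right) = \frac{-2 - 5}{2 \left(-5\right)} \left(10 + 2 \left(8 + 2\right)\right) = \frac{1}{2} \left(- \frac{1}{5}\right) \left(-7\right) \left(10 + 2 \cdot 10\right) = \frac{7 \left(10 + 20\right)}{10} = \frac{7}{10} \cdot 30 = 21$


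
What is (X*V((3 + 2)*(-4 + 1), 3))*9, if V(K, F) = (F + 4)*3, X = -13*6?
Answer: -14742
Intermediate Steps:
X = -78
V(K, F) = 12 + 3*F (V(K, F) = (4 + F)*3 = 12 + 3*F)
(X*V((3 + 2)*(-4 + 1), 3))*9 = -78*(12 + 3*3)*9 = -78*(12 + 9)*9 = -78*21*9 = -1638*9 = -14742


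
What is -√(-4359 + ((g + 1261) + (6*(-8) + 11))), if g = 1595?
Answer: -2*I*√385 ≈ -39.243*I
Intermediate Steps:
-√(-4359 + ((g + 1261) + (6*(-8) + 11))) = -√(-4359 + ((1595 + 1261) + (6*(-8) + 11))) = -√(-4359 + (2856 + (-48 + 11))) = -√(-4359 + (2856 - 37)) = -√(-4359 + 2819) = -√(-1540) = -2*I*√385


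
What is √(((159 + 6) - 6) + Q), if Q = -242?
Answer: I*√83 ≈ 9.1104*I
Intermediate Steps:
√(((159 + 6) - 6) + Q) = √(((159 + 6) - 6) - 242) = √((165 - 6) - 242) = √(159 - 242) = √(-83) = I*√83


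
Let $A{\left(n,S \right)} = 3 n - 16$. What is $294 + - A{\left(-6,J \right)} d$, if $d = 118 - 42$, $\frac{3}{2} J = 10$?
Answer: $2878$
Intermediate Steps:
$J = \frac{20}{3}$ ($J = \frac{2}{3} \cdot 10 = \frac{20}{3} \approx 6.6667$)
$A{\left(n,S \right)} = -16 + 3 n$
$d = 76$ ($d = 118 - 42 = 76$)
$294 + - A{\left(-6,J \right)} d = 294 + - (-16 + 3 \left(-6\right)) 76 = 294 + - (-16 - 18) 76 = 294 + \left(-1\right) \left(-34\right) 76 = 294 + 34 \cdot 76 = 294 + 2584 = 2878$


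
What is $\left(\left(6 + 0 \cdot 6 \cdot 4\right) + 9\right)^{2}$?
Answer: $225$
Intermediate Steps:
$\left(\left(6 + 0 \cdot 6 \cdot 4\right) + 9\right)^{2} = \left(\left(6 + 0 \cdot 4\right) + 9\right)^{2} = \left(\left(6 + 0\right) + 9\right)^{2} = \left(6 + 9\right)^{2} = 15^{2} = 225$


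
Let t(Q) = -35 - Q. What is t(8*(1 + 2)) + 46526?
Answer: 46467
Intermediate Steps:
t(8*(1 + 2)) + 46526 = (-35 - 8*(1 + 2)) + 46526 = (-35 - 8*3) + 46526 = (-35 - 1*24) + 46526 = (-35 - 24) + 46526 = -59 + 46526 = 46467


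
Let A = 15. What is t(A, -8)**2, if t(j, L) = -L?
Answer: 64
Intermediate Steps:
t(A, -8)**2 = (-1*(-8))**2 = 8**2 = 64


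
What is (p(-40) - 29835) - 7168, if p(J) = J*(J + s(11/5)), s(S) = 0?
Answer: -35403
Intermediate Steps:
p(J) = J² (p(J) = J*(J + 0) = J*J = J²)
(p(-40) - 29835) - 7168 = ((-40)² - 29835) - 7168 = (1600 - 29835) - 7168 = -28235 - 7168 = -35403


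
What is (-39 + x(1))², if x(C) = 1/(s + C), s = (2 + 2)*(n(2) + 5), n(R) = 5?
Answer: 2553604/1681 ≈ 1519.1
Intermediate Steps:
s = 40 (s = (2 + 2)*(5 + 5) = 4*10 = 40)
x(C) = 1/(40 + C)
(-39 + x(1))² = (-39 + 1/(40 + 1))² = (-39 + 1/41)² = (-1598/41)² = 2553604/1681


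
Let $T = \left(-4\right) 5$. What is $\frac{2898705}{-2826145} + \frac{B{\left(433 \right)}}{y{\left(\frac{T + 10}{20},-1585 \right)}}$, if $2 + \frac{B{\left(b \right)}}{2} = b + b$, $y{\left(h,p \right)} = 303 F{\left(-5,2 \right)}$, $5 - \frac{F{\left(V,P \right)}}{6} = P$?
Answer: $- \frac{40466513}{57088129} \approx -0.70884$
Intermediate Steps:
$T = -20$
$F{\left(V,P \right)} = 30 - 6 P$
$y{\left(h,p \right)} = 5454$ ($y{\left(h,p \right)} = 303 \left(30 - 12\right) = 303 \cdot 18 = 5454$)
$B{\left(b \right)} = -4 + 4 b$ ($B{\left(b \right)} = -4 + 2 \left(b + b\right) = -4 + 2 \cdot 2 b = -4 + 4 b$)
$\frac{2898705}{-2826145} + \frac{B{\left(433 \right)}}{y{\left(\frac{T + 10}{20},-1585 \right)}} = \frac{2898705}{-2826145} + \frac{-4 + 4 \cdot 433}{5454} = 2898705 \left(- \frac{1}{2826145}\right) + \left(-4 + 1732\right) \frac{1}{5454} = - \frac{579741}{565229} + 1728 \cdot \frac{1}{5454} = - \frac{579741}{565229} + \frac{32}{101} = - \frac{40466513}{57088129}$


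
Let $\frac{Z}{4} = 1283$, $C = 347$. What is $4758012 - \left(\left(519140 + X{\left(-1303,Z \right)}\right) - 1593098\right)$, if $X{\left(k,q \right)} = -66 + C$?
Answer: $5831689$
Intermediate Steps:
$Z = 5132$ ($Z = 4 \cdot 1283 = 5132$)
$X{\left(k,q \right)} = 281$ ($X{\left(k,q \right)} = -66 + 347 = 281$)
$4758012 - \left(\left(519140 + X{\left(-1303,Z \right)}\right) - 1593098\right) = 4758012 - \left(\left(519140 + 281\right) - 1593098\right) = 4758012 - \left(519421 - 1593098\right) = 4758012 - -1073677 = 4758012 + 1073677 = 5831689$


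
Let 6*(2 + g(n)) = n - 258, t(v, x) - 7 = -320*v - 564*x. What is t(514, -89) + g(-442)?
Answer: -343187/3 ≈ -1.1440e+5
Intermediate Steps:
t(v, x) = 7 - 564*x - 320*v (t(v, x) = 7 + (-320*v - 564*x) = 7 + (-564*x - 320*v) = 7 - 564*x - 320*v)
g(n) = -45 + n/6 (g(n) = -2 + (n - 258)/6 = -2 + (-258 + n)/6 = -2 + (-43 + n/6) = -45 + n/6)
t(514, -89) + g(-442) = (7 - 564*(-89) - 320*514) + (-45 + (⅙)*(-442)) = (7 + 50196 - 164480) + (-45 - 221/3) = -114277 - 356/3 = -343187/3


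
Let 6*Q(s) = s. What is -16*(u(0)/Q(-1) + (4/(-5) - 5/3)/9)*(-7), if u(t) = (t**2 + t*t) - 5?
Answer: 449456/135 ≈ 3329.3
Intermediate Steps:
Q(s) = s/6
u(t) = -5 + 2*t**2 (u(t) = (t**2 + t**2) - 5 = 2*t**2 - 5 = -5 + 2*t**2)
-16*(u(0)/Q(-1) + (4/(-5) - 5/3)/9)*(-7) = -16*((-5 + 2*0**2)/(((1/6)*(-1))) + (4/(-5) - 5/3)/9)*(-7) = -16*((-5 + 2*0)/(-1/6) + (4*(-1/5) - 5*1/3)*(1/9))*(-7) = -16*((-5 + 0)*(-6) + (-4/5 - 5/3)*(1/9))*(-7) = -16*(-5*(-6) - 37/15*1/9)*(-7) = -16*(30 - 37/135)*(-7) = -16*4013/135*(-7) = -64208/135*(-7) = 449456/135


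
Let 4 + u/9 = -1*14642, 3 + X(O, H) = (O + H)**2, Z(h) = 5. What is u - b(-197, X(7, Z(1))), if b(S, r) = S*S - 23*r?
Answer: -167380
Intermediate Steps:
X(O, H) = -3 + (H + O)**2 (X(O, H) = -3 + (O + H)**2 = -3 + (H + O)**2)
b(S, r) = S**2 - 23*r
u = -131814 (u = -36 + 9*(-1*14642) = -36 + 9*(-14642) = -36 - 131778 = -131814)
u - b(-197, X(7, Z(1))) = -131814 - ((-197)**2 - 23*(-3 + (5 + 7)**2)) = -131814 - (38809 - 23*(-3 + 12**2)) = -131814 - (38809 - 23*(-3 + 144)) = -131814 - (38809 - 23*141) = -131814 - (38809 - 3243) = -131814 - 1*35566 = -131814 - 35566 = -167380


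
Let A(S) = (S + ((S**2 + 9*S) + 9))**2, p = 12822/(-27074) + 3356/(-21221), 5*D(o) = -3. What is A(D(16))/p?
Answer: -289566826416/16203393125 ≈ -17.871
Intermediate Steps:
D(o) = -3/5 (D(o) = (1/5)*(-3) = -3/5)
p = -181478003/287268677 (p = 12822*(-1/27074) + 3356*(-1/21221) = -6411/13537 - 3356/21221 = -181478003/287268677 ≈ -0.63174)
A(S) = (9 + S**2 + 10*S)**2 (A(S) = (S + (9 + S**2 + 9*S))**2 = (9 + S**2 + 10*S)**2)
A(D(16))/p = (9 + (-3/5)**2 + 10*(-3/5))**2/(-181478003/287268677) = (9 + 9/25 - 6)**2*(-287268677/181478003) = (84/25)**2*(-287268677/181478003) = (7056/625)*(-287268677/181478003) = -289566826416/16203393125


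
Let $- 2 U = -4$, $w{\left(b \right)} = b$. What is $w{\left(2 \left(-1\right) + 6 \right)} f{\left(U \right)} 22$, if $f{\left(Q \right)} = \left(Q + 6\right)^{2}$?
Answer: $5632$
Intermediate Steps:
$U = 2$ ($U = \left(- \frac{1}{2}\right) \left(-4\right) = 2$)
$f{\left(Q \right)} = \left(6 + Q\right)^{2}$
$w{\left(2 \left(-1\right) + 6 \right)} f{\left(U \right)} 22 = \left(2 \left(-1\right) + 6\right) \left(6 + 2\right)^{2} \cdot 22 = \left(-2 + 6\right) 8^{2} \cdot 22 = 4 \cdot 64 \cdot 22 = 256 \cdot 22 = 5632$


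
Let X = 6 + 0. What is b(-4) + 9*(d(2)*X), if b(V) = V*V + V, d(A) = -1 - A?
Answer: -150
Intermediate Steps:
X = 6
b(V) = V + V² (b(V) = V² + V = V + V²)
b(-4) + 9*(d(2)*X) = -4*(1 - 4) + 9*((-1 - 1*2)*6) = -4*(-3) + 9*((-1 - 2)*6) = 12 + 9*(-3*6) = 12 + 9*(-18) = 12 - 162 = -150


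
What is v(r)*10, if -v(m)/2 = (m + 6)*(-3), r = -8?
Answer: -120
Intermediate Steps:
v(m) = 36 + 6*m (v(m) = -2*(m + 6)*(-3) = -2*(6 + m)*(-3) = -2*(-18 - 3*m) = 36 + 6*m)
v(r)*10 = (36 + 6*(-8))*10 = (36 - 48)*10 = -12*10 = -120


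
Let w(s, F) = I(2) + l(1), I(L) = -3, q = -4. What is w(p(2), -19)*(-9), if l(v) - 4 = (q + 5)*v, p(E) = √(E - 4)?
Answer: -18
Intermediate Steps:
p(E) = √(-4 + E)
l(v) = 4 + v (l(v) = 4 + (-4 + 5)*v = 4 + 1*v = 4 + v)
w(s, F) = 2 (w(s, F) = -3 + (4 + 1) = -3 + 5 = 2)
w(p(2), -19)*(-9) = 2*(-9) = -18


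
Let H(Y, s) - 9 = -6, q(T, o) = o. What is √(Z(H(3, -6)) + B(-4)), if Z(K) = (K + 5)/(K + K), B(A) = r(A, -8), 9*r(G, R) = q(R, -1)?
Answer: √11/3 ≈ 1.1055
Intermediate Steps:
r(G, R) = -⅑ (r(G, R) = (⅑)*(-1) = -⅑)
B(A) = -⅑
H(Y, s) = 3 (H(Y, s) = 9 - 6 = 3)
Z(K) = (5 + K)/(2*K) (Z(K) = (5 + K)/((2*K)) = (5 + K)*(1/(2*K)) = (5 + K)/(2*K))
√(Z(H(3, -6)) + B(-4)) = √((½)*(5 + 3)/3 - ⅑) = √((½)*(⅓)*8 - ⅑) = √(4/3 - ⅑) = √(11/9) = √11/3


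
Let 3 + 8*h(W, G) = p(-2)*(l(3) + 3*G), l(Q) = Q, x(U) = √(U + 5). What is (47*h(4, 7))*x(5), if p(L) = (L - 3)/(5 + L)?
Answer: -2021*√10/8 ≈ -798.87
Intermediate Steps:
x(U) = √(5 + U)
p(L) = (-3 + L)/(5 + L)
h(W, G) = -1 - 5*G/8 (h(W, G) = -3/8 + (((-3 - 2)/(5 - 2))*(3 + 3*G))/8 = -3/8 + ((-5/3)*(3 + 3*G))/8 = -3/8 + (((⅓)*(-5))*(3 + 3*G))/8 = -3/8 + (-5*(3 + 3*G)/3)/8 = -3/8 + (-5 - 5*G)/8 = -3/8 + (-5/8 - 5*G/8) = -1 - 5*G/8)
(47*h(4, 7))*x(5) = (47*(-1 - 5/8*7))*√(5 + 5) = (47*(-1 - 35/8))*√10 = (47*(-43/8))*√10 = -2021*√10/8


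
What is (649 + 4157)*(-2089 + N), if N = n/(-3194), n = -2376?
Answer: -16027745670/1597 ≈ -1.0036e+7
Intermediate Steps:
N = 1188/1597 (N = -2376/(-3194) = -2376*(-1/3194) = 1188/1597 ≈ 0.74389)
(649 + 4157)*(-2089 + N) = (649 + 4157)*(-2089 + 1188/1597) = 4806*(-3334945/1597) = -16027745670/1597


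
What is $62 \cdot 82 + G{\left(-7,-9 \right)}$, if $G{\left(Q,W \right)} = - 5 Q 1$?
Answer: $5119$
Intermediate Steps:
$G{\left(Q,W \right)} = - 5 Q$
$62 \cdot 82 + G{\left(-7,-9 \right)} = 62 \cdot 82 - -35 = 5084 + 35 = 5119$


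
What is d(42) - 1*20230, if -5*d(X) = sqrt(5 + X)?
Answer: -20230 - sqrt(47)/5 ≈ -20231.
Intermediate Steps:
d(X) = -sqrt(5 + X)/5
d(42) - 1*20230 = -sqrt(5 + 42)/5 - 1*20230 = -sqrt(47)/5 - 20230 = -20230 - sqrt(47)/5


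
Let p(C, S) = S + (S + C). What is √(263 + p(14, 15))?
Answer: √307 ≈ 17.521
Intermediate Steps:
p(C, S) = C + 2*S (p(C, S) = S + (C + S) = C + 2*S)
√(263 + p(14, 15)) = √(263 + (14 + 2*15)) = √(263 + (14 + 30)) = √(263 + 44) = √307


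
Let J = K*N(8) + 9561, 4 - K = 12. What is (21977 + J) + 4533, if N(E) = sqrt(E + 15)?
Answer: 36071 - 8*sqrt(23) ≈ 36033.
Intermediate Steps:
N(E) = sqrt(15 + E)
K = -8 (K = 4 - 1*12 = 4 - 12 = -8)
J = 9561 - 8*sqrt(23) (J = -8*sqrt(15 + 8) + 9561 = -8*sqrt(23) + 9561 = 9561 - 8*sqrt(23) ≈ 9522.6)
(21977 + J) + 4533 = (21977 + (9561 - 8*sqrt(23))) + 4533 = (31538 - 8*sqrt(23)) + 4533 = 36071 - 8*sqrt(23)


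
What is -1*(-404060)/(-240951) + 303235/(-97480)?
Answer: -22490509057/4697580696 ≈ -4.7877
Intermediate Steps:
-1*(-404060)/(-240951) + 303235/(-97480) = 404060*(-1/240951) + 303235*(-1/97480) = -404060/240951 - 60647/19496 = -22490509057/4697580696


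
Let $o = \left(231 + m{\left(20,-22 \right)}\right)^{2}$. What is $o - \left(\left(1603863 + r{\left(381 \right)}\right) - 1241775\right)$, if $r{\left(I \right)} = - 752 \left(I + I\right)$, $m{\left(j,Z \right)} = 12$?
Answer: $269985$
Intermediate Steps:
$r{\left(I \right)} = - 1504 I$ ($r{\left(I \right)} = - 752 \cdot 2 I = - 1504 I$)
$o = 59049$ ($o = \left(231 + 12\right)^{2} = 243^{2} = 59049$)
$o - \left(\left(1603863 + r{\left(381 \right)}\right) - 1241775\right) = 59049 - \left(\left(1603863 - 573024\right) - 1241775\right) = 59049 - \left(1030839 - 1241775\right) = 59049 - -210936 = 59049 + 210936 = 269985$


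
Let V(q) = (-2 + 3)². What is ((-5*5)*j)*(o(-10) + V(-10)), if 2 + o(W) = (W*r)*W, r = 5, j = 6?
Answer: -74850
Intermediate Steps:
o(W) = -2 + 5*W² (o(W) = -2 + (W*5)*W = -2 + (5*W)*W = -2 + 5*W²)
V(q) = 1 (V(q) = 1² = 1)
((-5*5)*j)*(o(-10) + V(-10)) = (-5*5*6)*((-2 + 5*(-10)²) + 1) = (-25*6)*((-2 + 5*100) + 1) = -150*((-2 + 500) + 1) = -150*(498 + 1) = -150*499 = -74850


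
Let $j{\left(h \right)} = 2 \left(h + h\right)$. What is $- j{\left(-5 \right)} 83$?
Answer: $1660$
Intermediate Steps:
$j{\left(h \right)} = 4 h$ ($j{\left(h \right)} = 2 \cdot 2 h = 4 h$)
$- j{\left(-5 \right)} 83 = - 4 \left(-5\right) 83 = - \left(-20\right) 83 = \left(-1\right) \left(-1660\right) = 1660$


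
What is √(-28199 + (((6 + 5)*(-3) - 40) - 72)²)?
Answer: I*√7174 ≈ 84.699*I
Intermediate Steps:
√(-28199 + (((6 + 5)*(-3) - 40) - 72)²) = √(-28199 + ((11*(-3) - 40) - 72)²) = √(-28199 + ((-33 - 40) - 72)²) = √(-28199 + (-73 - 72)²) = √(-28199 + (-145)²) = √(-28199 + 21025) = √(-7174) = I*√7174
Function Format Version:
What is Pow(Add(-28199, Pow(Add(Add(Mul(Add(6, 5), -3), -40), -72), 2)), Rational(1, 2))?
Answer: Mul(I, Pow(7174, Rational(1, 2))) ≈ Mul(84.699, I)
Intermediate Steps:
Pow(Add(-28199, Pow(Add(Add(Mul(Add(6, 5), -3), -40), -72), 2)), Rational(1, 2)) = Pow(Add(-28199, Pow(Add(Add(Mul(11, -3), -40), -72), 2)), Rational(1, 2)) = Pow(Add(-28199, Pow(Add(Add(-33, -40), -72), 2)), Rational(1, 2)) = Pow(Add(-28199, Pow(Add(-73, -72), 2)), Rational(1, 2)) = Pow(Add(-28199, Pow(-145, 2)), Rational(1, 2)) = Pow(Add(-28199, 21025), Rational(1, 2)) = Pow(-7174, Rational(1, 2)) = Mul(I, Pow(7174, Rational(1, 2)))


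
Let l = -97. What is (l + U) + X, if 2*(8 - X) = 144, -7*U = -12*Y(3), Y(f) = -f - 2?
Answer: -1187/7 ≈ -169.57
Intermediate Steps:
Y(f) = -2 - f
U = -60/7 (U = -(-12)*(-2 - 1*3)/7 = -(-12)*(-2 - 3)/7 = -(-12)*(-5)/7 = -1/7*60 = -60/7 ≈ -8.5714)
X = -64 (X = 8 - 1/2*144 = 8 - 72 = -64)
(l + U) + X = (-97 - 60/7) - 64 = -739/7 - 64 = -1187/7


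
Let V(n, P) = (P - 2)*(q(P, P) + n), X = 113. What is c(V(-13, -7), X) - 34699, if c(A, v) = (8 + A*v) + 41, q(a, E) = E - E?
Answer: -21429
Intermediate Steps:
q(a, E) = 0
V(n, P) = n*(-2 + P) (V(n, P) = (P - 2)*(0 + n) = (-2 + P)*n = n*(-2 + P))
c(A, v) = 49 + A*v
c(V(-13, -7), X) - 34699 = (49 - 13*(-2 - 7)*113) - 34699 = (49 - 13*(-9)*113) - 34699 = (49 + 117*113) - 34699 = (49 + 13221) - 34699 = 13270 - 34699 = -21429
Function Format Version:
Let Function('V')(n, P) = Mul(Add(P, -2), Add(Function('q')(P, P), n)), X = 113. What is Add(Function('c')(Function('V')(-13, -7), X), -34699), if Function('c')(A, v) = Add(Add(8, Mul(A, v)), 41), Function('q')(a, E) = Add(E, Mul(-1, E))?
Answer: -21429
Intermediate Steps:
Function('q')(a, E) = 0
Function('V')(n, P) = Mul(n, Add(-2, P)) (Function('V')(n, P) = Mul(Add(P, -2), Add(0, n)) = Mul(Add(-2, P), n) = Mul(n, Add(-2, P)))
Function('c')(A, v) = Add(49, Mul(A, v))
Add(Function('c')(Function('V')(-13, -7), X), -34699) = Add(Add(49, Mul(Mul(-13, Add(-2, -7)), 113)), -34699) = Add(Add(49, Mul(Mul(-13, -9), 113)), -34699) = Add(Add(49, Mul(117, 113)), -34699) = Add(Add(49, 13221), -34699) = Add(13270, -34699) = -21429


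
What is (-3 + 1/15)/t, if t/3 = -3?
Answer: 44/135 ≈ 0.32593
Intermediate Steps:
t = -9 (t = 3*(-3) = -9)
(-3 + 1/15)/t = (-3 + 1/15)/(-9) = -(-3 + 1/15)/9 = -1/9*(-44/15) = 44/135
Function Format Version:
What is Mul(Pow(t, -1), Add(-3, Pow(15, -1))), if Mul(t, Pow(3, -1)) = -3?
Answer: Rational(44, 135) ≈ 0.32593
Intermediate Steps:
t = -9 (t = Mul(3, -3) = -9)
Mul(Pow(t, -1), Add(-3, Pow(15, -1))) = Mul(Pow(-9, -1), Add(-3, Pow(15, -1))) = Mul(Rational(-1, 9), Add(-3, Rational(1, 15))) = Mul(Rational(-1, 9), Rational(-44, 15)) = Rational(44, 135)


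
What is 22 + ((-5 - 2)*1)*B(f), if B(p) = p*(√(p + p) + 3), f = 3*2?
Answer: -104 - 84*√3 ≈ -249.49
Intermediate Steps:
f = 6
B(p) = p*(3 + √2*√p) (B(p) = p*(√(2*p) + 3) = p*(√2*√p + 3) = p*(3 + √2*√p))
22 + ((-5 - 2)*1)*B(f) = 22 + ((-5 - 2)*1)*(3*6 + √2*6^(3/2)) = 22 + (-7*1)*(18 + √2*(6*√6)) = 22 - 7*(18 + 12*√3) = 22 + (-126 - 84*√3) = -104 - 84*√3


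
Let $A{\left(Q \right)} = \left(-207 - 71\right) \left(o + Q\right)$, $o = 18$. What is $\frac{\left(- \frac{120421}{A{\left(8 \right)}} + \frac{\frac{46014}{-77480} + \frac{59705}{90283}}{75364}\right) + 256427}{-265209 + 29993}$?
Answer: $- \frac{9395855010083579096321}{8618093459746521637120} \approx -1.0902$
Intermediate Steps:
$A{\left(Q \right)} = -5004 - 278 Q$ ($A{\left(Q \right)} = \left(-207 - 71\right) \left(18 + Q\right) = - 278 \left(18 + Q\right) = -5004 - 278 Q$)
$\frac{\left(- \frac{120421}{A{\left(8 \right)}} + \frac{\frac{46014}{-77480} + \frac{59705}{90283}}{75364}\right) + 256427}{-265209 + 29993} = \frac{\left(- \frac{120421}{-5004 - 2224} + \frac{\frac{46014}{-77480} + \frac{59705}{90283}}{75364}\right) + 256427}{-265209 + 29993} = \frac{\left(- \frac{120421}{-5004 - 2224} + \left(46014 \left(- \frac{1}{77480}\right) + 59705 \cdot \frac{1}{90283}\right) \frac{1}{75364}\right) + 256427}{-235216} = \left(\left(- \frac{120421}{-7228} + \left(- \frac{23007}{38740} + \frac{59705}{90283}\right) \frac{1}{75364}\right) + 256427\right) \left(- \frac{1}{235216}\right) = \left(\left(\left(-120421\right) \left(- \frac{1}{7228}\right) + \frac{235830719}{3497563420} \cdot \frac{1}{75364}\right) + 256427\right) \left(- \frac{1}{235216}\right) = \left(\left(\frac{120421}{7228} + \frac{235830719}{263590369584880}\right) + 256427\right) \left(- \frac{1}{235216}\right) = \left(\frac{610419569237793681}{36639061372298320} + 256427\right) \left(- \frac{1}{235216}\right) = \frac{9395855010083579096321}{36639061372298320} \left(- \frac{1}{235216}\right) = - \frac{9395855010083579096321}{8618093459746521637120}$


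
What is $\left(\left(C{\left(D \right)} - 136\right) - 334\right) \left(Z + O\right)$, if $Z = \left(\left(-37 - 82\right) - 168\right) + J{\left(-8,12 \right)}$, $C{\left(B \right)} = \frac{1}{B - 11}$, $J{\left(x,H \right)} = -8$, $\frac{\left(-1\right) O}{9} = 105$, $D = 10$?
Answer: $584040$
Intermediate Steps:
$O = -945$ ($O = \left(-9\right) 105 = -945$)
$C{\left(B \right)} = \frac{1}{-11 + B}$
$Z = -295$ ($Z = \left(\left(-37 - 82\right) - 168\right) - 8 = \left(-119 - 168\right) - 8 = -287 - 8 = -295$)
$\left(\left(C{\left(D \right)} - 136\right) - 334\right) \left(Z + O\right) = \left(\left(\frac{1}{-11 + 10} - 136\right) - 334\right) \left(-295 - 945\right) = \left(\left(\frac{1}{-1} - 136\right) - 334\right) \left(-1240\right) = \left(\left(-1 - 136\right) - 334\right) \left(-1240\right) = \left(-137 - 334\right) \left(-1240\right) = \left(-471\right) \left(-1240\right) = 584040$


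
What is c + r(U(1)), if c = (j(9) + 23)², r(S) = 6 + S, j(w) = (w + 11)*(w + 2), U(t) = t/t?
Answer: 59056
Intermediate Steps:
U(t) = 1
j(w) = (2 + w)*(11 + w) (j(w) = (11 + w)*(2 + w) = (2 + w)*(11 + w))
c = 59049 (c = ((22 + 9² + 13*9) + 23)² = ((22 + 81 + 117) + 23)² = (220 + 23)² = 243² = 59049)
c + r(U(1)) = 59049 + (6 + 1) = 59049 + 7 = 59056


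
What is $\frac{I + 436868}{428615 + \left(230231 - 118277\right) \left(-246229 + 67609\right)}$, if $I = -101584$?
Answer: $- \frac{335284}{19996794865} \approx -1.6767 \cdot 10^{-5}$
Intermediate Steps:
$\frac{I + 436868}{428615 + \left(230231 - 118277\right) \left(-246229 + 67609\right)} = \frac{-101584 + 436868}{428615 + \left(230231 - 118277\right) \left(-246229 + 67609\right)} = \frac{335284}{428615 + 111954 \left(-178620\right)} = \frac{335284}{428615 - 19997223480} = \frac{335284}{-19996794865} = 335284 \left(- \frac{1}{19996794865}\right) = - \frac{335284}{19996794865}$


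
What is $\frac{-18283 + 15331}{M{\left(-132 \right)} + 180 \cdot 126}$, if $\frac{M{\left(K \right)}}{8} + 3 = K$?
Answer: $- \frac{41}{300} \approx -0.13667$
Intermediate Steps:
$M{\left(K \right)} = -24 + 8 K$
$\frac{-18283 + 15331}{M{\left(-132 \right)} + 180 \cdot 126} = \frac{-18283 + 15331}{\left(-24 + 8 \left(-132\right)\right) + 180 \cdot 126} = - \frac{2952}{\left(-24 - 1056\right) + 22680} = - \frac{2952}{-1080 + 22680} = - \frac{2952}{21600} = \left(-2952\right) \frac{1}{21600} = - \frac{41}{300}$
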